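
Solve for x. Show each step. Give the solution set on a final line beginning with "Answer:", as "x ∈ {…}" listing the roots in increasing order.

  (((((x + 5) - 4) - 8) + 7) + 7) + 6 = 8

Step 1. [(((((x + 5) - 4) - 8) + 7) + 7) + 6 = 8] subtract 6: x sits inside (… + 6) ⇒ sub: ((((x + 5) - 4) - 8) + 7) + 7 = 2.
Step 2. [((((x + 5) - 4) - 8) + 7) + 7 = 2] subtract 7: x sits inside (… + 7) ⇒ sub: (((x + 5) - 4) - 8) + 7 = -5.
Step 3. [(((x + 5) - 4) - 8) + 7 = -5] 7 comes off first (subtract 7) ⇒ sub: ((x + 5) - 4) - 8 = -12.
Step 4. [((x + 5) - 4) - 8 = -12] the outer -8 inverts by adding 8 ⇒ sub: (x + 5) - 4 = -4.
Step 5. [(x + 5) - 4 = -4] add 4: x sits inside (… - 4), so sub: x + 5 = 0.
Step 6. [x + 5 = 0] peel the +5: subtract 5 from each side ⇒ sub: x = -5.

Answer: x ∈ {-5}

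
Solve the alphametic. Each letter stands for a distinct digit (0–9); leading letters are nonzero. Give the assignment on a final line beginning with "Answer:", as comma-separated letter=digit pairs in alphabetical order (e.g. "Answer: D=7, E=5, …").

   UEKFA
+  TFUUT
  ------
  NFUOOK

Step 1. [N] N is the leading digit of a 6-digit sum of two 5-digit numbers; the final carry is exactly 1, so N=1.
Step 2. [col 1: A + T ≡ K (mod 10)] several values work for K in column 1 (A + T ≡ K (mod 10), carry-in 0); try K=4 ⇒ K=4.
Step 3. [col 1: A + T ≡ K (mod 10)] column 1 (A + T ≡ K (mod 10), carry-in 0) doesn't pin A yet; pick A=6 and continue. So A=6.
Step 4. [col 1: A + T ≡ K (mod 10)] column 1: given A=6, K=4, carry-in 0, and digits 1,4,6 already taken and all letters distinct, A+T≡K (mod 10) forces T=8 ⇒ T=8.
Step 5. [col 2: F + U ≡ O (mod 10)] several values work for F in column 2 (F + U ≡ O (mod 10), carry-in 1); try F=3. So F=3.
Step 6. [col 2: F + U ≡ O (mod 10)] column 2 reads F+U+carry(1)=O with F=3; with digits 1,3,4,6,8 already taken and all letters distinct, the only value for O is 9. So O=9.
Step 7. [col 2: F + U ≡ O (mod 10)] column 2 reads F+U+carry(1)=O with F=3, O=9; with digits 1,3,4,6,8,9 already taken and all letters distinct, the only value for U is 5, so U=5.
Step 8. [col 4: E + F ≡ U (mod 10)] in column 4 we have E+F≡U with carry-in 0; given F=3, U=5 and digits 1,3,4,5,6,8,9 already taken and all letters distinct, that pins E to 2, so E=2.

Answer: A=6, E=2, F=3, K=4, N=1, O=9, T=8, U=5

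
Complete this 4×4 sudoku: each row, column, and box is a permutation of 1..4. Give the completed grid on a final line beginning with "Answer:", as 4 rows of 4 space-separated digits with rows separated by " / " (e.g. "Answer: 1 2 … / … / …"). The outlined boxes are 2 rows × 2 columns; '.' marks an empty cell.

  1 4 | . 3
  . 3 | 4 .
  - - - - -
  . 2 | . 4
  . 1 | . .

Step 1. [r3c1∈{3}] r3c1's peers cover all but 3 ⇒ r3c1=3.
Step 2. [r1c3∈{2}] only 2 remains possible at r1c3, so r1c3=2.
Step 3. [r2c1∈{2}] nothing but 2 survives at r2c1. So r2c1=2.
Step 4. [r3c3∈{1}] nothing but 1 survives at r3c3 ⇒ r3c3=1.
Step 5. [r2c4∈{1}] r2c4 has the single candidate 1 ⇒ r2c4=1.
Step 6. [r4c3∈{3}] nothing but 3 survives at r4c3. So r4c3=3.
Step 7. [r4c1∈{4}] only 4 remains possible at r4c1 ⇒ r4c1=4.
Step 8. [r4c4∈{2}] r4c4's peers cover all but 2, so r4c4=2.

Answer: 1 4 2 3 / 2 3 4 1 / 3 2 1 4 / 4 1 3 2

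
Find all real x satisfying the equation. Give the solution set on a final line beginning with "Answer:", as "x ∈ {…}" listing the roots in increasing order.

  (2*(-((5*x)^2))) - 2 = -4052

Step 1. [(2*(-((5*x)^2))) - 2 = -4052] common factor 2 (LHS and -4052) — divide through ⇒ factor: (-((5*x)^2)) - 1 = -2026.
Step 2. [(-((5*x)^2)) - 1 = -2026] the outer -1 inverts by adding 1. So sub: -((5*x)^2) = -2025.
Step 3. [-((5*x)^2) = -2025] LHS negated; negate both sides, so neg: (5*x)^2 = 2025.
Step 4. [(5*x)^2 = 2025] 2025 ≥ 0, LHS is (·)² — take ±√, so sqrt: 5*x = 45 or -45.
Step 5. [5*x = 45 or -45] 5·(inner) — divide through by 5. So div: x = 9 or -9.

Answer: x ∈ {-9, 9}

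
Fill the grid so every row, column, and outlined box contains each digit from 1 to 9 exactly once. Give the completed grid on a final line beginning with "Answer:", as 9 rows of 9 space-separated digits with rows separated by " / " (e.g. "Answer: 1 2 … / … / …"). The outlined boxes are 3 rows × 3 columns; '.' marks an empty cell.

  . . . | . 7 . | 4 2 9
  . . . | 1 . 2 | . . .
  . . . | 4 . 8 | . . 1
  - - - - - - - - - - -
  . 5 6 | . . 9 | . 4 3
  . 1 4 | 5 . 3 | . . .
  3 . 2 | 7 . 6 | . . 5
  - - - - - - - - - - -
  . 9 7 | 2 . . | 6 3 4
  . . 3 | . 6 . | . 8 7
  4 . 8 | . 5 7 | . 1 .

Step 1. [r6c2∈{8}] nothing but 8 survives at r6c2 ⇒ r6c2=8.
Step 2. [r8c7∈{2,5,9}] box 9 places 5 nowhere but r8c7, so r8c7=5.
Step 3. [r5c1∈{7,9}] r5c1 is the only open cell in box 4 admitting 9 ⇒ r5c1=9.
Step 4. [r1c1∈{1,5,6,8}] 8 has one home in row 1: r1c1, so r1c1=8.
Step 5. [r9c2∈{2,6}] row 9 places 6 nowhere but r9c2, so r9c2=6.
Step 6. [r7c1∈{1,5}] r7c1 is the only open cell in row 7 admitting 5 ⇒ r7c1=5.
Step 7. [r7c5∈{1,8}] r7c5 is the only open cell in row 7 admitting 8, so r7c5=8.
Step 8. [r1c2∈{3}] r1c2 has the single candidate 3 ⇒ r1c2=3.
Step 9. [r9c7∈{2,9}] in box 9, 9 fits only at r9c7 ⇒ r9c7=9.
Step 10. [r4c1∈{7}] r4c1's peers cover all but 7, so r4c1=7.
Step 11. [r2c1∈{6}] r2c1 is down to just 6. So r2c1=6.
Step 12. [r5c9∈{2,6,8}] 6 has one home in col 9: r5c9, so r5c9=6.
Step 13. [r5c7∈{2,7,8}] across row 5, 8 lands solely at r5c7, so r5c7=8.
Step 14. [r8c2∈{2}] r8c2's peers cover all but 2. So r8c2=2.
Step 15. [r3c2∈{7}] r3c2 has the single candidate 7. So r3c2=7.
Step 16. [r3c7∈{3}] nothing but 3 survives at r3c7 ⇒ r3c7=3.
Step 17. [r3c5∈{9}] r3c5 is down to just 9 ⇒ r3c5=9.
Step 18. [r3c3∈{5}] nothing but 5 survives at r3c3 ⇒ r3c3=5.
Step 19. [r6c7∈{1}] r6c7's peers cover all but 1, so r6c7=1.
Step 20. [r4c7∈{2}] r4c7's peers cover all but 2, so r4c7=2.
Step 21. [r7c6∈{1}] r7c6 is down to just 1, so r7c6=1.
Step 22. [r2c8∈{5,7}] r2c8 is the only open cell in row 2 admitting 5, so r2c8=5.
Step 23. [r2c5∈{3}] r2c5 is down to just 3 ⇒ r2c5=3.
Step 24. [r3c1∈{2}] nothing but 2 survives at r3c1. So r3c1=2.
Step 25. [r5c5∈{2}] r5c5 has the single candidate 2. So r5c5=2.
Step 26. [r8c4∈{9}] only 9 remains possible at r8c4, so r8c4=9.
Step 27. [r8c6∈{4}] r8c6 is down to just 4, so r8c6=4.
Step 28. [r3c8∈{6}] r3c8's peers cover all but 6, so r3c8=6.
Step 29. [r1c3∈{1}] only 1 remains possible at r1c3, so r1c3=1.
Step 30. [r6c8∈{9}] r6c8's peers cover all but 9 ⇒ r6c8=9.
Step 31. [r2c2∈{4}] only 4 remains possible at r2c2. So r2c2=4.
Step 32. [r4c4∈{8}] r4c4's peers cover all but 8, so r4c4=8.
Step 33. [r4c5∈{1}] only 1 remains possible at r4c5, so r4c5=1.
Step 34. [r5c8∈{7}] nothing but 7 survives at r5c8 ⇒ r5c8=7.
Step 35. [r1c6∈{5}] r1c6 has the single candidate 5. So r1c6=5.
Step 36. [r1c4∈{6}] r1c4 has the single candidate 6, so r1c4=6.
Step 37. [r9c9∈{2}] r9c9 is down to just 2, so r9c9=2.
Step 38. [r8c1∈{1}] only 1 remains possible at r8c1 ⇒ r8c1=1.
Step 39. [r2c3∈{9}] r2c3 is down to just 9 ⇒ r2c3=9.
Step 40. [r9c4∈{3}] r9c4 has the single candidate 3 ⇒ r9c4=3.
Step 41. [r2c9∈{8}] r2c9 has the single candidate 8 ⇒ r2c9=8.
Step 42. [r6c5∈{4}] r6c5's peers cover all but 4, so r6c5=4.
Step 43. [r2c7∈{7}] only 7 remains possible at r2c7. So r2c7=7.

Answer: 8 3 1 6 7 5 4 2 9 / 6 4 9 1 3 2 7 5 8 / 2 7 5 4 9 8 3 6 1 / 7 5 6 8 1 9 2 4 3 / 9 1 4 5 2 3 8 7 6 / 3 8 2 7 4 6 1 9 5 / 5 9 7 2 8 1 6 3 4 / 1 2 3 9 6 4 5 8 7 / 4 6 8 3 5 7 9 1 2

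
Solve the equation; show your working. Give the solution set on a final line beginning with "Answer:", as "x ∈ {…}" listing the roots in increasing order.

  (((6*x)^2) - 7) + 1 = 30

Step 1. [(((6*x)^2) - 7) + 1 = 30] peel the +1: subtract 1 from each side. So sub: ((6*x)^2) - 7 = 29.
Step 2. [((6*x)^2) - 7 = 29] 7 comes off first (add 7) ⇒ sub: (6*x)^2 = 36.
Step 3. [(6*x)^2 = 36] √ both sides: 36 ≥ 0 gives two branches. So sqrt: 6*x = 6 or -6.
Step 4. [6*x = 6 or -6] LHS = 6·(…); ÷6 both sides, so div: x = 1 or -1.

Answer: x ∈ {-1, 1}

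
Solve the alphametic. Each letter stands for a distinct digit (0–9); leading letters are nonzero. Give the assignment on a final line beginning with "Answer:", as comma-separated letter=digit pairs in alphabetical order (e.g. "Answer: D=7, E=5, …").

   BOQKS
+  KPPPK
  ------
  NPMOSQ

Step 1. [col 1: S + K ≡ Q (mod 10)] Q=0 is one option consistent with column 1 (S + K ≡ Q (mod 10), carry-in 0) — take it. So Q=0.
Step 2. [col 1: S + K ≡ Q (mod 10)] no forcing yet in column 1 (carry-in 0); S=2 is free and consistent — try it, so S=2.
Step 3. [col 1: S + K ≡ Q (mod 10)] from column 1 (S=2, Q=0, carry-in 0, digits 0,2 already taken and all letters distinct): K must equal 8 ⇒ K=8.
Step 4. [col 2: K + P ≡ S (mod 10)] from column 2 (K=8, S=2, carry-in 1, digits 0,2,8 already taken and all letters distinct): P must equal 3 ⇒ P=3.
Step 5. [N] N is the leading digit of a 6-digit sum of two 5-digit numbers; the final carry is exactly 1. So N=1.
Step 6. [col 3: Q + P ≡ O (mod 10)] column 3: given Q=0, P=3, carry-in 1, and digits 0,1,2,3,8 already taken and all letters distinct, Q+P≡O (mod 10) forces O=4 ⇒ O=4.
Step 7. [col 4: O + P ≡ M (mod 10)] in column 4 we have O+P≡M with carry-in 0; given O=4, P=3 and digits 0,1,2,3,4,8 already taken and all letters distinct, that pins M to 7. So M=7.
Step 8. [col 5: B + K ≡ P (mod 10)] in column 5 we have B+K≡P with carry-in 0; given K=8, P=3 and digits 0,1,2,3,4,7,8 already taken and all letters distinct, that pins B to 5 ⇒ B=5.

Answer: B=5, K=8, M=7, N=1, O=4, P=3, Q=0, S=2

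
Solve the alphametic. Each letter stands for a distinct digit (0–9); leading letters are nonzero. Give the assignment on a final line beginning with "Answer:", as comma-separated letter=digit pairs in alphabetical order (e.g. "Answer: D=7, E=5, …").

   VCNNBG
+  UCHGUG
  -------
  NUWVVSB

Step 1. [col 1: G + G ≡ B (mod 10)] several values work for G in column 1 (G + G ≡ B (mod 10), carry-in 0); try G=7 ⇒ G=7.
Step 2. [col 1: G + G ≡ B (mod 10)] column 1 reads G+G+carry(0)=B with G=7; with digits 7 already taken and all letters distinct, the only value for B is 4. So B=4.
Step 3. [N] the sum has 7 digits but both addends have 6; that extra leading digit N is the final carry, namely 1. So N=1.
Step 4. [col 2: B + U ≡ S (mod 10)] no forcing yet in column 2 (carry-in 1); S=0 is free and consistent — try it. So S=0.
Step 5. [col 2: B + U ≡ S (mod 10)] column 2 reads B+U+carry(1)=S with B=4, S=0; with digits 0,1,4,7 already taken and all letters distinct, the only value for U is 5 ⇒ U=5.
Step 6. [col 3: N + G ≡ V (mod 10)] from column 3 (N=1, G=7, carry-in 1, digits 0,1,4,5,7 already taken and all letters distinct): V must equal 9, so V=9.
Step 7. [col 4: N + H ≡ V (mod 10)] from column 4 (N=1, V=9, carry-in 0, digits 0,1,4,5,7,9 already taken and all letters distinct): H must equal 8. So H=8.
Step 8. [col 5: C + C ≡ W (mod 10)] C=6 is one option consistent with column 5 (C + C ≡ W (mod 10), carry-in 0) — take it ⇒ C=6.
Step 9. [col 5: C + C ≡ W (mod 10)] column 5 reads C+C+carry(0)=W with C=6; with digits 0,1,4,5,6,7,8,9 already taken and all letters distinct, the only value for W is 2 ⇒ W=2.

Answer: B=4, C=6, G=7, H=8, N=1, S=0, U=5, V=9, W=2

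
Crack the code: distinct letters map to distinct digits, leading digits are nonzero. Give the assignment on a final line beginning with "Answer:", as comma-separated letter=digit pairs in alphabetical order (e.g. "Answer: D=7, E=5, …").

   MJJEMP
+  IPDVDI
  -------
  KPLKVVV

Step 1. [col 1: P + I ≡ V (mod 10)] column 1 (P + I ≡ V (mod 10), carry-in 0) doesn't pin I yet; pick I=6 and continue, so I=6.
Step 2. [col 1: P + I ≡ V (mod 10)] P=4 is one option consistent with column 1 (P + I ≡ V (mod 10), carry-in 0) — take it, so P=4.
Step 3. [col 1: P + I ≡ V (mod 10)] in column 1 we have P+I≡V with carry-in 0; given P=4, I=6 and digits 4,6 already taken and all letters distinct, that pins V to 0, so V=0.
Step 4. [col 2: M + D ≡ V (mod 10)] M=7 is one option consistent with column 2 (M + D ≡ V (mod 10), carry-in 1) — take it. So M=7.
Step 5. [col 2: M + D ≡ V (mod 10)] column 2 reads M+D+carry(1)=V with M=7, V=0; with digits 0,4,6,7 already taken and all letters distinct, the only value for D is 2. So D=2.
Step 6. [col 3: E + V ≡ V (mod 10)] column 3 reads E+V+carry(1)=V with V=0; with digits 0,2,4,6,7 already taken and all letters distinct, the only value for E is 9 ⇒ E=9.
Step 7. [col 4: J + D ≡ K (mod 10)] K=1 is one option consistent with column 4 (J + D ≡ K (mod 10), carry-in 1) — take it. So K=1.
Step 8. [col 4: J + D ≡ K (mod 10)] column 4 reads J+D+carry(1)=K with D=2, K=1; with digits 0,1,2,4,6,7,9 already taken and all letters distinct, the only value for J is 8, so J=8.
Step 9. [col 5: J + P ≡ L (mod 10)] in column 5 we have J+P≡L with carry-in 1; given J=8, P=4 and digits 0,1,2,4,6,7,8,9 already taken and all letters distinct, that pins L to 3, so L=3.

Answer: D=2, E=9, I=6, J=8, K=1, L=3, M=7, P=4, V=0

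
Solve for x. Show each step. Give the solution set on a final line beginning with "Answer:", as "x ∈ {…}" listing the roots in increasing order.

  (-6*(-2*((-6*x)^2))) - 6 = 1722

Step 1. [(-6*(-2*((-6*x)^2))) - 6 = 1722] peel the -6: add 6 from each side ⇒ sub: -6*(-2*((-6*x)^2)) = 1728.
Step 2. [-6*(-2*((-6*x)^2)) = 1728] -6 out front; divide by -6, so div: -2*((-6*x)^2) = -288.
Step 3. [-2*((-6*x)^2) = -288] -2 out front; divide by -2 ⇒ div: (-6*x)^2 = 144.
Step 4. [(-6*x)^2 = 144] 144 ≥ 0, LHS is (·)² — take ±√. So sqrt: -6*x = 12 or -12.
Step 5. [-6*x = 12 or -12] -6·(inner) — divide through by -6 ⇒ div: x = -2 or 2.

Answer: x ∈ {-2, 2}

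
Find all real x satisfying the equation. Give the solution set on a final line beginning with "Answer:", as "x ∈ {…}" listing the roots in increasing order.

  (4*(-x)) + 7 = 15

Step 1. [(4*(-x)) + 7 = 15] subtract 7: x sits inside (… + 7). So sub: 4*(-x) = 8.
Step 2. [4*(-x) = 8] divide by the outer 4. So div: -x = 2.
Step 3. [-x = 2] LHS negated; negate both sides. So neg: x = -2.

Answer: x ∈ {-2}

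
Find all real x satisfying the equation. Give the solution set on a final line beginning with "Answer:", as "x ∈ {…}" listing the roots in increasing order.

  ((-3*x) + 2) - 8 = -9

Step 1. [((-3*x) + 2) - 8 = -9] the outer -8 inverts by adding 8. So sub: (-3*x) + 2 = -1.
Step 2. [(-3*x) + 2 = -1] peel the +2: subtract 2 from each side ⇒ sub: -3*x = -3.
Step 3. [-3*x = -3] LHS = -3·(…); ÷-3 both sides ⇒ div: x = 1.

Answer: x ∈ {1}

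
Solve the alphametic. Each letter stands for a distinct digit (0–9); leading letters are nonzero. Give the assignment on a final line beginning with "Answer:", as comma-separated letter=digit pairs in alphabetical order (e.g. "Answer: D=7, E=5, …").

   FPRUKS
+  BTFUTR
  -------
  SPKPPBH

Step 1. [col 1: S + R ≡ H (mod 10)] no forcing yet in column 1 (carry-in 0); R=9 is free and consistent — try it. So R=9.
Step 2. [col 1: S + R ≡ H (mod 10)] several values work for S in column 1 (S + R ≡ H (mod 10), carry-in 0); try S=1 ⇒ S=1.
Step 3. [col 1: S + R ≡ H (mod 10)] from column 1 (S=1, R=9, carry-in 0, digits 1,9 already taken and all letters distinct): H must equal 0 ⇒ H=0.
Step 4. [col 2: K + T ≡ B (mod 10)] no forcing yet in column 2 (carry-in 1); K=2 is free and consistent — try it ⇒ K=2.
Step 5. [col 2: K + T ≡ B (mod 10)] column 2 (K + T ≡ B (mod 10), carry-in 1) doesn't pin T yet; pick T=5 and continue ⇒ T=5.
Step 6. [col 2: K + T ≡ B (mod 10)] column 2 reads K+T+carry(1)=B with K=2, T=5; with digits 0,1,2,5,9 already taken and all letters distinct, the only value for B is 8 ⇒ B=8.
Step 7. [col 3: U + U ≡ P (mod 10)] several values work for U in column 3 (U + U ≡ P (mod 10), carry-in 0); try U=3, so U=3.
Step 8. [col 3: U + U ≡ P (mod 10)] in column 3 we have U+U≡P with carry-in 0; given U=3 and digits 0,1,2,3,5,8,9 already taken and all letters distinct, that pins P to 6. So P=6.
Step 9. [col 4: R + F ≡ P (mod 10)] column 4 reads R+F+carry(0)=P with R=9, P=6; with digits 0,1,2,3,5,6,8,9 already taken and all letters distinct, the only value for F is 7 ⇒ F=7.

Answer: B=8, F=7, H=0, K=2, P=6, R=9, S=1, T=5, U=3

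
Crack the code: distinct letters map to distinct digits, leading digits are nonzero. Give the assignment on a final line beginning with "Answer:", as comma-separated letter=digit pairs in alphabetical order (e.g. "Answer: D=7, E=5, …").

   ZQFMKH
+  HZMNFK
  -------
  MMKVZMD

Step 1. [M] M is the leading digit of a 7-digit sum of two 6-digit numbers; the final carry is exactly 1. So M=1.
Step 2. [col 1: H + K ≡ D (mod 10)] no forcing yet in column 1 (carry-in 0); H=9 is free and consistent — try it ⇒ H=9.
Step 3. [col 1: H + K ≡ D (mod 10)] column 1 (H + K ≡ D (mod 10), carry-in 0) doesn't pin D yet; pick D=6 and continue. So D=6.
Step 4. [col 1: H + K ≡ D (mod 10)] column 1: given H=9, D=6, carry-in 0, and digits 1,6,9 already taken and all letters distinct, H+K≡D (mod 10) forces K=7, so K=7.
Step 5. [col 2: K + F ≡ M (mod 10)] column 2 reads K+F+carry(1)=M with K=7, M=1; with digits 1,6,7,9 already taken and all letters distinct, the only value for F is 3, so F=3.
Step 6. [col 3: M + N ≡ Z (mod 10)] N=0 is one option consistent with column 3 (M + N ≡ Z (mod 10), carry-in 1) — take it ⇒ N=0.
Step 7. [col 3: M + N ≡ Z (mod 10)] column 3 reads M+N+carry(1)=Z with M=1, N=0; with digits 0,1,3,6,7,9 already taken and all letters distinct, the only value for Z is 2 ⇒ Z=2.
Step 8. [col 4: F + M ≡ V (mod 10)] column 4 reads F+M+carry(0)=V with F=3, M=1; with digits 0,1,2,3,6,7,9 already taken and all letters distinct, the only value for V is 4 ⇒ V=4.
Step 9. [col 5: Q + Z ≡ K (mod 10)] in column 5 we have Q+Z≡K with carry-in 0; given Z=2, K=7 and digits 0,1,2,3,4,6,7,9 already taken and all letters distinct, that pins Q to 5. So Q=5.

Answer: D=6, F=3, H=9, K=7, M=1, N=0, Q=5, V=4, Z=2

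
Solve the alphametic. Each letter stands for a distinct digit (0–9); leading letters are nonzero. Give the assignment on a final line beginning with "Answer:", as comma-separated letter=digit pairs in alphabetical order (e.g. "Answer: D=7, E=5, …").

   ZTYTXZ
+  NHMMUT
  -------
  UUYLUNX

Step 1. [col 1: Z + T ≡ X (mod 10)] several values work for T in column 1 (Z + T ≡ X (mod 10), carry-in 0); try T=6 ⇒ T=6.
Step 2. [col 1: Z + T ≡ X (mod 10)] no forcing yet in column 1 (carry-in 0); X=8 is free and consistent — try it ⇒ X=8.
Step 3. [col 1: Z + T ≡ X (mod 10)] from column 1 (T=6, X=8, carry-in 0, digits 6,8 already taken and all letters distinct): Z must equal 2 ⇒ Z=2.
Step 4. [col 2: X + U ≡ N (mod 10)] column 2 (X + U ≡ N (mod 10), carry-in 0) doesn't pin U yet; pick U=1 and continue, so U=1.
Step 5. [col 2: X + U ≡ N (mod 10)] in column 2 we have X+U≡N with carry-in 0; given X=8, U=1 and digits 1,2,6,8 already taken and all letters distinct, that pins N to 9 ⇒ N=9.
Step 6. [col 3: T + M ≡ U (mod 10)] column 3: given T=6, U=1, carry-in 0, and digits 1,2,6,8,9 already taken and all letters distinct, T+M≡U (mod 10) forces M=5, so M=5.
Step 7. [col 4: Y + M ≡ L (mod 10)] several values work for L in column 4 (Y + M ≡ L (mod 10), carry-in 1); try L=3 ⇒ L=3.
Step 8. [col 4: Y + M ≡ L (mod 10)] column 4 reads Y+M+carry(1)=L with M=5, L=3; with digits 1,2,3,5,6,8,9 already taken and all letters distinct, the only value for Y is 7 ⇒ Y=7.
Step 9. [col 5: T + H ≡ Y (mod 10)] in column 5 we have T+H≡Y with carry-in 1; given T=6, Y=7 and digits 1,2,3,5,6,7,8,9 already taken and all letters distinct, that pins H to 0, so H=0.

Answer: H=0, L=3, M=5, N=9, T=6, U=1, X=8, Y=7, Z=2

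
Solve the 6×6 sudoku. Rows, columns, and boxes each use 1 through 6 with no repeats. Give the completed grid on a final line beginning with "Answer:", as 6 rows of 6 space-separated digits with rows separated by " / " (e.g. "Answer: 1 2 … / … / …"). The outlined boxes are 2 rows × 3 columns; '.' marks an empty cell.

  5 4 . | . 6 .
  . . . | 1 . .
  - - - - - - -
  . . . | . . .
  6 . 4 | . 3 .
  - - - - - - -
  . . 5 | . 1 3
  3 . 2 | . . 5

Step 1. [r1c6∈{2}] only 2 remains possible at r1c6 ⇒ r1c6=2.
Step 2. [r3c5∈{2,4,5}] across col 5, 2 lands solely at r3c5. So r3c5=2.
Step 3. [r3c1∈{1}] only 1 remains possible at r3c1 ⇒ r3c1=1.
Step 4. [r5c2∈{6}] only 6 remains possible at r5c2, so r5c2=6.
Step 5. [r3c3∈{3}] r3c3 has the single candidate 3 ⇒ r3c3=3.
Step 6. [r6c5∈{4}] r6c5's peers cover all but 4, so r6c5=4.
Step 7. [r3c4∈{4,5,6}] 4 has one home in col 4: r3c4. So r3c4=4.
Step 8. [r4c2∈{2,5}] across row 4, 2 lands solely at r4c2 ⇒ r4c2=2.
Step 9. [r2c3∈{6}] r2c3 is down to just 6 ⇒ r2c3=6.
Step 10. [r6c4∈{6}] r6c4's peers cover all but 6, so r6c4=6.
Step 11. [r1c4∈{3}] r1c4's peers cover all but 3 ⇒ r1c4=3.
Step 12. [r3c6∈{6}] r3c6 has the single candidate 6 ⇒ r3c6=6.
Step 13. [r2c6∈{4}] r2c6 is down to just 4 ⇒ r2c6=4.
Step 14. [r5c1∈{4}] r5c1 has the single candidate 4 ⇒ r5c1=4.
Step 15. [r2c5∈{5}] nothing but 5 survives at r2c5, so r2c5=5.
Step 16. [r2c2∈{3}] r2c2 is down to just 3. So r2c2=3.
Step 17. [r6c2∈{1}] only 1 remains possible at r6c2. So r6c2=1.
Step 18. [r2c1∈{2}] r2c1 has the single candidate 2 ⇒ r2c1=2.
Step 19. [r3c2∈{5}] r3c2's peers cover all but 5. So r3c2=5.
Step 20. [r1c3∈{1}] r1c3 is down to just 1, so r1c3=1.
Step 21. [r4c6∈{1}] r4c6 has the single candidate 1 ⇒ r4c6=1.
Step 22. [r5c4∈{2}] r5c4 has the single candidate 2. So r5c4=2.
Step 23. [r4c4∈{5}] r4c4 is down to just 5. So r4c4=5.

Answer: 5 4 1 3 6 2 / 2 3 6 1 5 4 / 1 5 3 4 2 6 / 6 2 4 5 3 1 / 4 6 5 2 1 3 / 3 1 2 6 4 5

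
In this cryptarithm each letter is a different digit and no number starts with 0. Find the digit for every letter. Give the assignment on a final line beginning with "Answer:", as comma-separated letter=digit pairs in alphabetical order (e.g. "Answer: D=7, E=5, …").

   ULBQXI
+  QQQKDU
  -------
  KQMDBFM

Step 1. [col 1: I + U ≡ M (mod 10)] U=9 is one option consistent with column 1 (I + U ≡ M (mod 10), carry-in 0) — take it, so U=9.
Step 2. [col 1: I + U ≡ M (mod 10)] M=2 is one option consistent with column 1 (I + U ≡ M (mod 10), carry-in 0) — take it, so M=2.
Step 3. [K] the sum has 7 digits but both addends have 6; that extra leading digit K is the final carry, namely 1, so K=1.
Step 4. [col 1: I + U ≡ M (mod 10)] column 1: given U=9, M=2, carry-in 0, and digits 1,2,9 already taken and all letters distinct, I+U≡M (mod 10) forces I=3 ⇒ I=3.
Step 5. [col 2: X + D ≡ F (mod 10)] column 2 (X + D ≡ F (mod 10), carry-in 1) doesn't pin D yet; pick D=5 and continue, so D=5.
Step 6. [col 2: X + D ≡ F (mod 10)] several values work for X in column 2 (X + D ≡ F (mod 10), carry-in 1); try X=0 ⇒ X=0.
Step 7. [col 2: X + D ≡ F (mod 10)] in column 2 we have X+D≡F with carry-in 1; given X=0, D=5 and digits 0,1,2,3,5,9 already taken and all letters distinct, that pins F to 6 ⇒ F=6.
Step 8. [col 3: Q + K ≡ B (mod 10)] column 3 reads Q+K+carry(0)=B with K=1; with digits 0,1,2,3,5,6,9 already taken and all letters distinct, the only value for Q is 7, so Q=7.
Step 9. [col 3: Q + K ≡ B (mod 10)] column 3: given Q=7, K=1, carry-in 0, and digits 0,1,2,3,5,6,7,9 already taken and all letters distinct, Q+K≡B (mod 10) forces B=8, so B=8.
Step 10. [col 5: L + Q ≡ M (mod 10)] column 5: given Q=7, M=2, carry-in 1, and digits 0,1,2,3,5,6,7,8,9 already taken and all letters distinct, L+Q≡M (mod 10) forces L=4. So L=4.

Answer: B=8, D=5, F=6, I=3, K=1, L=4, M=2, Q=7, U=9, X=0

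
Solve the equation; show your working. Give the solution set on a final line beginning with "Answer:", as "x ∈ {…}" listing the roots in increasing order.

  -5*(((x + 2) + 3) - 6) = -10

Step 1. [-5*(((x + 2) + 3) - 6) = -10] -5·(inner) — divide through by -5. So div: ((x + 2) + 3) - 6 = 2.
Step 2. [((x + 2) + 3) - 6 = 2] 6 comes off first (add 6). So sub: (x + 2) + 3 = 8.
Step 3. [(x + 2) + 3 = 8] peel the +3: subtract 3 from each side ⇒ sub: x + 2 = 5.
Step 4. [x + 2 = 5] the outer +2 inverts by subtracting 2 ⇒ sub: x = 3.

Answer: x ∈ {3}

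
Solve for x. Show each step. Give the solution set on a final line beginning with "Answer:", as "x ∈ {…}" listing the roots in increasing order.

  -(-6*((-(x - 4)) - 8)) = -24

Step 1. [-(-6*((-(x - 4)) - 8)) = -24] leading − — multiply by −1. So neg: -6*((-(x - 4)) - 8) = 24.
Step 2. [-6*((-(x - 4)) - 8) = 24] LHS = -6·(…); ÷-6 both sides, so div: (-(x - 4)) - 8 = -4.
Step 3. [(-(x - 4)) - 8 = -4] add 8: x sits inside (… - 8) ⇒ sub: -(x - 4) = 4.
Step 4. [-(x - 4) = 4] LHS negated; negate both sides. So neg: x - 4 = -4.
Step 5. [x - 4 = -4] -4 is outermost — add 4 both sides. So sub: x = 0.

Answer: x ∈ {0}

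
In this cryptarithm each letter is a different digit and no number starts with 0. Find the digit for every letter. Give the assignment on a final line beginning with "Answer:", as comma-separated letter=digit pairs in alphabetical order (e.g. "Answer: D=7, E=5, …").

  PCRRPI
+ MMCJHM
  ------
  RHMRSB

Step 1. [col 1: I + M ≡ B (mod 10)] column 1 (I + M ≡ B (mod 10), carry-in 0) doesn't pin B yet; pick B=4 and continue, so B=4.
Step 2. [col 1: I + M ≡ B (mod 10)] M=5 is one option consistent with column 1 (I + M ≡ B (mod 10), carry-in 0) — take it, so M=5.
Step 3. [col 1: I + M ≡ B (mod 10)] column 1 reads I+M+carry(0)=B with M=5, B=4; with digits 4,5 already taken and all letters distinct, the only value for I is 9, so I=9.
Step 4. [col 2: P + H ≡ S (mod 10)] no forcing yet in column 2 (carry-in 1); H=3 is free and consistent — try it, so H=3.
Step 5. [col 2: P + H ≡ S (mod 10)] P=2 is one option consistent with column 2 (P + H ≡ S (mod 10), carry-in 1) — take it ⇒ P=2.
Step 6. [col 2: P + H ≡ S (mod 10)] column 2 reads P+H+carry(1)=S with P=2, H=3; with digits 2,3,4,5,9 already taken and all letters distinct, the only value for S is 6 ⇒ S=6.
Step 7. [col 3: R + J ≡ R (mod 10)] column 3 reads R+J+carry(0)=R with nothing yet; with digits 2,3,4,5,6,9 already taken and all letters distinct, the only value for J is 0, so J=0.
Step 8. [col 3: R + J ≡ R (mod 10)] several values work for R in column 3 (R + J ≡ R (mod 10), carry-in 0); try R=8, so R=8.
Step 9. [col 4: R + C ≡ M (mod 10)] in column 4 we have R+C≡M with carry-in 0; given R=8, M=5 and digits 0,2,3,4,5,6,8,9 already taken and all letters distinct, that pins C to 7, so C=7.

Answer: B=4, C=7, H=3, I=9, J=0, M=5, P=2, R=8, S=6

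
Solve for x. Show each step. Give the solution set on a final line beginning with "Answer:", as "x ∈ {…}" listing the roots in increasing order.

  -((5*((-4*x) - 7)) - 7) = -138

Step 1. [-((5*((-4*x) - 7)) - 7) = -138] flip signs both sides. So neg: (5*((-4*x) - 7)) - 7 = 138.
Step 2. [(5*((-4*x) - 7)) - 7 = 138] 7 comes off first (add 7), so sub: 5*((-4*x) - 7) = 145.
Step 3. [5*((-4*x) - 7) = 145] 5·(inner) — divide through by 5, so div: (-4*x) - 7 = 29.
Step 4. [(-4*x) - 7 = 29] 7 comes off first (add 7) ⇒ sub: -4*x = 36.
Step 5. [-4*x = 36] divide by the outer -4, so div: x = -9.

Answer: x ∈ {-9}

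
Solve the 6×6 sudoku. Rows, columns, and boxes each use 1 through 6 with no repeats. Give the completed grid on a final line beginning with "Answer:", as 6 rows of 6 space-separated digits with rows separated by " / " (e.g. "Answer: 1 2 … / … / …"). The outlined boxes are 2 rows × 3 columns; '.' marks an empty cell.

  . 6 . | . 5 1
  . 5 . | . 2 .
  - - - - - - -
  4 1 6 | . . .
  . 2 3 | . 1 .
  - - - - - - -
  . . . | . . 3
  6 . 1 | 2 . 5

Step 1. [r2c3∈{4}] r2c3's peers cover all but 4, so r2c3=4.
Step 2. [r6c5∈{4}] r6c5 has the single candidate 4 ⇒ r6c5=4.
Step 3. [r4c6∈{4,6}] in col 6, 4 fits only at r4c6. So r4c6=4.
Step 4. [r4c4∈{5,6}] row 4 places 6 nowhere but r4c4, so r4c4=6.
Step 5. [r2c4∈{3}] r2c4 is down to just 3 ⇒ r2c4=3.
Step 6. [r5c3∈{2,5}] col 3 places 5 nowhere but r5c3. So r5c3=5.
Step 7. [r1c3∈{2}] r1c3 has the single candidate 2. So r1c3=2.
Step 8. [r5c4∈{1}] r5c4's peers cover all but 1. So r5c4=1.
Step 9. [r3c6∈{2}] r3c6 has the single candidate 2. So r3c6=2.
Step 10. [r6c2∈{3}] nothing but 3 survives at r6c2 ⇒ r6c2=3.
Step 11. [r5c1∈{2}] nothing but 2 survives at r5c1 ⇒ r5c1=2.
Step 12. [r5c5∈{6}] r5c5 has the single candidate 6. So r5c5=6.
Step 13. [r1c1∈{3}] r1c1 has the single candidate 3, so r1c1=3.
Step 14. [r3c4∈{5}] r3c4 has the single candidate 5. So r3c4=5.
Step 15. [r4c1∈{5}] r4c1's peers cover all but 5 ⇒ r4c1=5.
Step 16. [r5c2∈{4}] r5c2's peers cover all but 4, so r5c2=4.
Step 17. [r3c5∈{3}] only 3 remains possible at r3c5 ⇒ r3c5=3.
Step 18. [r2c6∈{6}] nothing but 6 survives at r2c6, so r2c6=6.
Step 19. [r2c1∈{1}] r2c1 is down to just 1. So r2c1=1.
Step 20. [r1c4∈{4}] only 4 remains possible at r1c4, so r1c4=4.

Answer: 3 6 2 4 5 1 / 1 5 4 3 2 6 / 4 1 6 5 3 2 / 5 2 3 6 1 4 / 2 4 5 1 6 3 / 6 3 1 2 4 5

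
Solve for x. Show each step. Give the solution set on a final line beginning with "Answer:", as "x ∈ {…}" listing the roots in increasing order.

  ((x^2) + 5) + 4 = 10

Step 1. [((x^2) + 5) + 4 = 10] the outer +4 inverts by subtracting 4 ⇒ sub: (x^2) + 5 = 6.
Step 2. [(x^2) + 5 = 6] 5 comes off first (subtract 5) ⇒ sub: x^2 = 1.
Step 3. [x^2 = 1] √ both sides: 1 ≥ 0 gives two branches. So sqrt: x = 1 or -1.

Answer: x ∈ {-1, 1}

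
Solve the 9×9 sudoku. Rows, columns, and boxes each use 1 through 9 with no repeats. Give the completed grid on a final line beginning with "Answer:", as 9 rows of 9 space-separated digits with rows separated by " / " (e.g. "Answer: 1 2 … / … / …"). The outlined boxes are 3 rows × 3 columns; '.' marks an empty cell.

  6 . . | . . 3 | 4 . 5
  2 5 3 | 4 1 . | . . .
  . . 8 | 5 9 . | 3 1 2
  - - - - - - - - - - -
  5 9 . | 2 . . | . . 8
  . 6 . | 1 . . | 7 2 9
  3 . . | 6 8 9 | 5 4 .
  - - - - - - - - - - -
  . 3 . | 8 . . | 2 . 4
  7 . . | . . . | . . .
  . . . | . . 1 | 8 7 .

Step 1. [r8c6∈{2,4,5,6}] in col 6, 2 fits only at r8c6. So r8c6=2.
Step 2. [r1c3∈{1,7,9}] across box 1, 9 lands solely at r1c3. So r1c3=9.
Step 3. [r5c3∈{4}] nothing but 4 survives at r5c3. So r5c3=4.
Step 4. [r7c1∈{1,9}] across col 1, 1 lands solely at r7c1 ⇒ r7c1=1.
Step 5. [r7c8∈{5,6,9}] r7c8 is the only open cell in row 7 admitting 9 ⇒ r7c8=9.
Step 6. [r6c9∈{1}] r6c9 is down to just 1. So r6c9=1.
Step 7. [r8c8∈{3,5,6}] 5 has one home in col 8: r8c8, so r8c8=5.
Step 8. [r8c3∈{6}] r8c3's peers cover all but 6 ⇒ r8c3=6.
Step 9. [r5c5∈{3,5}] row 5 places 3 nowhere but r5c5. So r5c5=3.
Step 10. [r1c4∈{7}] r1c4 has the single candidate 7 ⇒ r1c4=7.
Step 11. [r7c3∈{5}] r7c3's peers cover all but 5 ⇒ r7c3=5.
Step 12. [r8c5∈{4}] nothing but 4 survives at r8c5, so r8c5=4.
Step 13. [r4c5∈{7}] r4c5's peers cover all but 7, so r4c5=7.
Step 14. [r9c9∈{3,6}] in box 9, 6 fits only at r9c9, so r9c9=6.
Step 15. [r6c3∈{2,7}] in col 3, 7 fits only at r6c3, so r6c3=7.
Step 16. [r3c1∈{4}] r3c1's peers cover all but 4 ⇒ r3c1=4.
Step 17. [r2c6∈{6,8}] col 6 places 8 nowhere but r2c6, so r2c6=8.
Step 18. [r9c4∈{3,9}] row 9 places 3 nowhere but r9c4, so r9c4=3.
Step 19. [r4c7∈{6}] r4c7 has the single candidate 6 ⇒ r4c7=6.
Step 20. [r9c2∈{2,4}] row 9 places 4 nowhere but r9c2. So r9c2=4.
Step 21. [r7c6∈{6,7}] across row 7, 7 lands solely at r7c6 ⇒ r7c6=7.
Step 22. [r7c5∈{6}] only 6 remains possible at r7c5, so r7c5=6.
Step 23. [r2c7∈{9}] r2c7 is down to just 9, so r2c7=9.
Step 24. [r5c6∈{5}] r5c6's peers cover all but 5, so r5c6=5.
Step 25. [r2c8∈{6}] only 6 remains possible at r2c8 ⇒ r2c8=6.
Step 26. [r8c4∈{9}] r8c4 is down to just 9. So r8c4=9.
Step 27. [r5c1∈{8}] nothing but 8 survives at r5c1. So r5c1=8.
Step 28. [r4c6∈{4}] r4c6's peers cover all but 4 ⇒ r4c6=4.
Step 29. [r2c9∈{7}] r2c9's peers cover all but 7 ⇒ r2c9=7.
Step 30. [r9c1∈{9}] r9c1 has the single candidate 9, so r9c1=9.
Step 31. [r8c9∈{3}] only 3 remains possible at r8c9 ⇒ r8c9=3.
Step 32. [r8c7∈{1}] nothing but 1 survives at r8c7. So r8c7=1.
Step 33. [r1c8∈{8}] r1c8 is down to just 8 ⇒ r1c8=8.
Step 34. [r4c8∈{3}] nothing but 3 survives at r4c8 ⇒ r4c8=3.
Step 35. [r1c5∈{2}] r1c5 is down to just 2 ⇒ r1c5=2.
Step 36. [r9c3∈{2}] only 2 remains possible at r9c3. So r9c3=2.
Step 37. [r3c2∈{7}] nothing but 7 survives at r3c2, so r3c2=7.
Step 38. [r1c2∈{1}] only 1 remains possible at r1c2 ⇒ r1c2=1.
Step 39. [r3c6∈{6}] nothing but 6 survives at r3c6, so r3c6=6.
Step 40. [r8c2∈{8}] r8c2's peers cover all but 8, so r8c2=8.
Step 41. [r4c3∈{1}] r4c3 is down to just 1. So r4c3=1.
Step 42. [r9c5∈{5}] r9c5 has the single candidate 5. So r9c5=5.
Step 43. [r6c2∈{2}] r6c2 is down to just 2 ⇒ r6c2=2.

Answer: 6 1 9 7 2 3 4 8 5 / 2 5 3 4 1 8 9 6 7 / 4 7 8 5 9 6 3 1 2 / 5 9 1 2 7 4 6 3 8 / 8 6 4 1 3 5 7 2 9 / 3 2 7 6 8 9 5 4 1 / 1 3 5 8 6 7 2 9 4 / 7 8 6 9 4 2 1 5 3 / 9 4 2 3 5 1 8 7 6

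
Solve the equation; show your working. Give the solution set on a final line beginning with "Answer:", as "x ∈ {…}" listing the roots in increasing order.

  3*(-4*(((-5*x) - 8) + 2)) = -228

Step 1. [3*(-4*(((-5*x) - 8) + 2)) = -228] LHS = 3·(…); ÷3 both sides. So div: -4*(((-5*x) - 8) + 2) = -76.
Step 2. [-4*(((-5*x) - 8) + 2) = -76] -4·(inner) — divide through by -4, so div: ((-5*x) - 8) + 2 = 19.
Step 3. [((-5*x) - 8) + 2 = 19] peel the +2: subtract 2 from each side ⇒ sub: (-5*x) - 8 = 17.
Step 4. [(-5*x) - 8 = 17] add 8: x sits inside (… - 8), so sub: -5*x = 25.
Step 5. [-5*x = 25] divide by the outer -5. So div: x = -5.

Answer: x ∈ {-5}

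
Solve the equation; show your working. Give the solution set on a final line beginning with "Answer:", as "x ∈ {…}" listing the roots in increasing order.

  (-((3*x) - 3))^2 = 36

Step 1. [(-((3*x) - 3))^2 = 36] √ both sides: 36 ≥ 0 gives two branches. So sqrt: -((3*x) - 3) = 6 or -6.
Step 2. [-((3*x) - 3) = 6 or -6] LHS negated; negate both sides. So neg: (3*x) - 3 = -6 or 6.
Step 3. [(3*x) - 3 = -6 or 6] common factor 3 (LHS and -6 or 6) — divide through, so factor: x - 1 = -2 or 2.
Step 4. [x - 1 = -2 or 2] add 1: x sits inside (… - 1) ⇒ sub: x = -1 or 3.

Answer: x ∈ {-1, 3}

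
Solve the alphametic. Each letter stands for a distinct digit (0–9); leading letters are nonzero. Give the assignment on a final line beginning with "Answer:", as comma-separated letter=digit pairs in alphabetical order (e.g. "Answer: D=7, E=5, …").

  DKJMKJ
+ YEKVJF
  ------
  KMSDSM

Step 1. [col 1: J + F ≡ M (mod 10)] M=2 is one option consistent with column 1 (J + F ≡ M (mod 10), carry-in 0) — take it ⇒ M=2.
Step 2. [col 1: J + F ≡ M (mod 10)] J=3 is one option consistent with column 1 (J + F ≡ M (mod 10), carry-in 0) — take it, so J=3.
Step 3. [col 1: J + F ≡ M (mod 10)] column 1: given J=3, M=2, carry-in 0, and digits 2,3 already taken and all letters distinct, J+F≡M (mod 10) forces F=9, so F=9.
Step 4. [col 2: K + J ≡ S (mod 10)] no forcing yet in column 2 (carry-in 1); K=6 is free and consistent — try it, so K=6.
Step 5. [col 2: K + J ≡ S (mod 10)] from column 2 (K=6, J=3, carry-in 1, digits 2,3,6,9 already taken and all letters distinct): S must equal 0 ⇒ S=0.
Step 6. [col 3: M + V ≡ D (mod 10)] several values work for D in column 3 (M + V ≡ D (mod 10), carry-in 1); try D=1 ⇒ D=1.
Step 7. [col 3: M + V ≡ D (mod 10)] from column 3 (M=2, D=1, carry-in 1, digits 0,1,2,3,6,9 already taken and all letters distinct): V must equal 8. So V=8.
Step 8. [col 5: K + E ≡ M (mod 10)] in column 5 we have K+E≡M with carry-in 1; given K=6, M=2 and digits 0,1,2,3,6,8,9 already taken and all letters distinct, that pins E to 5. So E=5.
Step 9. [col 6: D + Y ≡ K (mod 10)] column 6 reads D+Y+carry(1)=K with D=1, K=6; with digits 0,1,2,3,5,6,8,9 already taken and all letters distinct, the only value for Y is 4 ⇒ Y=4.

Answer: D=1, E=5, F=9, J=3, K=6, M=2, S=0, V=8, Y=4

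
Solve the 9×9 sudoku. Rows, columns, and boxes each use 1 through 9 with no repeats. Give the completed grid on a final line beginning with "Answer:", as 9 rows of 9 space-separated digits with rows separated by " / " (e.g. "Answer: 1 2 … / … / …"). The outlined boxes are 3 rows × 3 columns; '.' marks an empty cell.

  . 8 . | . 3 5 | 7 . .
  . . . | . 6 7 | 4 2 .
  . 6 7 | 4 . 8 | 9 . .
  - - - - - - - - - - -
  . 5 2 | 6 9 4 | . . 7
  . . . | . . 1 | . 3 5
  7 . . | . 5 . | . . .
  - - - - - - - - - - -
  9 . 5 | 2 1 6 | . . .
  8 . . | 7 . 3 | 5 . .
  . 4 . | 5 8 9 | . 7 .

Step 1. [r4c1∈{1,3}] in row 4, 3 fits only at r4c1. So r4c1=3.
Step 2. [r1c1∈{1,2,4}] row 1 places 2 nowhere but r1c1, so r1c1=2.
Step 3. [r2c9∈{1,3,8}] in row 2, 8 fits only at r2c9 ⇒ r2c9=8.
Step 4. [r5c2∈{9}] r5c2's peers cover all but 9, so r5c2=9.
Step 5. [r6c2∈{1}] r6c2's peers cover all but 1, so r6c2=1.
Step 6. [r1c3∈{1,4,9}] r1c3 is the only open cell in row 1 admitting 4 ⇒ r1c3=4.
Step 7. [r2c3∈{1,3,9}] col 3 places 9 nowhere but r2c3, so r2c3=9.
Step 8. [r9c3∈{1,3,6}] col 3 places 3 nowhere but r9c3 ⇒ r9c3=3.
Step 9. [r8c3∈{1,6}] across col 3, 1 lands solely at r8c3 ⇒ r8c3=1.
Step 10. [r6c6∈{2}] r6c6's peers cover all but 2. So r6c6=2.
Step 11. [r9c1∈{6}] r9c1 has the single candidate 6, so r9c1=6.
Step 12. [r5c4∈{8}] r5c4 is down to just 8 ⇒ r5c4=8.
Step 13. [r6c3∈{6,8}] across col 3, 8 lands solely at r6c3. So r6c3=8.
Step 14. [r6c7∈{6}] r6c7's peers cover all but 6 ⇒ r6c7=6.
Step 15. [r2c1∈{1,5}] row 2 places 5 nowhere but r2c1, so r2c1=5.
Step 16. [r3c1∈{1}] r3c1 is down to just 1 ⇒ r3c1=1.
Step 17. [r7c7∈{3,8}] in col 7, 3 fits only at r7c7 ⇒ r7c7=3.
Step 18. [r7c9∈{4}] r7c9 is down to just 4, so r7c9=4.
Step 19. [r6c9∈{9}] nothing but 9 survives at r6c9 ⇒ r6c9=9.
Step 20. [r4c7∈{1,8}] col 7 places 8 nowhere but r4c7, so r4c7=8.
Step 21. [r9c7∈{1,2}] across col 7, 1 lands solely at r9c7 ⇒ r9c7=1.
Step 22. [r1c9∈{1,6}] r1c9 is the only open cell in col 9 admitting 1 ⇒ r1c9=1.
Step 23. [r8c9∈{2,6}] col 9 places 6 nowhere but r8c9 ⇒ r8c9=6.
Step 24. [r5c7∈{2}] r5c7 is down to just 2, so r5c7=2.
Step 25. [r5c1∈{4}] r5c1 is down to just 4. So r5c1=4.
Step 26. [r4c8∈{1}] nothing but 1 survives at r4c8, so r4c8=1.
Step 27. [r3c9∈{3}] r3c9 has the single candidate 3 ⇒ r3c9=3.
Step 28. [r1c4∈{9}] r1c4's peers cover all but 9 ⇒ r1c4=9.
Step 29. [r3c5∈{2}] r3c5's peers cover all but 2. So r3c5=2.
Step 30. [r7c8∈{8}] r7c8 is down to just 8, so r7c8=8.
Step 31. [r6c8∈{4}] r6c8's peers cover all but 4 ⇒ r6c8=4.
Step 32. [r6c4∈{3}] nothing but 3 survives at r6c4, so r6c4=3.
Step 33. [r9c9∈{2}] r9c9 has the single candidate 2. So r9c9=2.
Step 34. [r7c2∈{7}] only 7 remains possible at r7c2, so r7c2=7.
Step 35. [r2c2∈{3}] r2c2 is down to just 3 ⇒ r2c2=3.
Step 36. [r3c8∈{5}] only 5 remains possible at r3c8 ⇒ r3c8=5.
Step 37. [r2c4∈{1}] nothing but 1 survives at r2c4. So r2c4=1.
Step 38. [r8c2∈{2}] only 2 remains possible at r8c2, so r8c2=2.
Step 39. [r1c8∈{6}] r1c8 has the single candidate 6. So r1c8=6.
Step 40. [r5c5∈{7}] r5c5 has the single candidate 7, so r5c5=7.
Step 41. [r5c3∈{6}] only 6 remains possible at r5c3, so r5c3=6.
Step 42. [r8c8∈{9}] only 9 remains possible at r8c8, so r8c8=9.
Step 43. [r8c5∈{4}] r8c5's peers cover all but 4. So r8c5=4.

Answer: 2 8 4 9 3 5 7 6 1 / 5 3 9 1 6 7 4 2 8 / 1 6 7 4 2 8 9 5 3 / 3 5 2 6 9 4 8 1 7 / 4 9 6 8 7 1 2 3 5 / 7 1 8 3 5 2 6 4 9 / 9 7 5 2 1 6 3 8 4 / 8 2 1 7 4 3 5 9 6 / 6 4 3 5 8 9 1 7 2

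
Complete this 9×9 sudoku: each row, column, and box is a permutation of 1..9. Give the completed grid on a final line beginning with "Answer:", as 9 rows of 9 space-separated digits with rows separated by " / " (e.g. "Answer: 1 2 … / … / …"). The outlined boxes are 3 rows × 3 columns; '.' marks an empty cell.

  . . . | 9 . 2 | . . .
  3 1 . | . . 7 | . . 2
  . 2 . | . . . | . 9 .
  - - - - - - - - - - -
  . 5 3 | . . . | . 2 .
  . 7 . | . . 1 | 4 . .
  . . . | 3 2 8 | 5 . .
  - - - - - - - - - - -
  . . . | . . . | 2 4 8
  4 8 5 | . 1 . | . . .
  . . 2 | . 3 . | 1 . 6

Step 1. [r2c3∈{4,6,8,9}] row 2 places 9 nowhere but r2c3, so r2c3=9.
Step 2. [r9c2∈{9}] only 9 remains possible at r9c2, so r9c2=9.
Step 3. [r9c1∈{7}] only 7 remains possible at r9c1. So r9c1=7.
Step 4. [r3c4∈{1,4,5,6,8}] across col 4, 1 lands solely at r3c4. So r3c4=1.
Step 5. [r3c6∈{3,4,5,6}] in col 6, 3 fits only at r3c6 ⇒ r3c6=3.
Step 6. [r9c8∈{5}] nothing but 5 survives at r9c8 ⇒ r9c8=5.
Step 7. [r7c6∈{5,6,9}] across col 6, 5 lands solely at r7c6, so r7c6=5.
Step 8. [r7c5∈{6,7,9}] in row 7, 9 fits only at r7c5 ⇒ r7c5=9.
Step 9. [r4c6∈{4,6,9}] col 6 places 9 nowhere but r4c6, so r4c6=9.
Step 10. [r4c5∈{4,6,7}] col 5 places 7 nowhere but r4c5 ⇒ r4c5=7.
Step 11. [r4c9∈{1}] only 1 remains possible at r4c9, so r4c9=1.
Step 12. [r1c8∈{1,3,6,7,8}] r1c8 is the only open cell in row 1 admitting 1, so r1c8=1.
Step 13. [r8c7∈{3,7,9}] r8c7 is the only open cell in col 7 admitting 9, so r8c7=9.
Step 14. [r1c7∈{3,6,7,8}] across col 7, 3 lands solely at r1c7 ⇒ r1c7=3.
Step 15. [r3c7∈{6,7,8}] r3c7 is the only open cell in col 7 admitting 7. So r3c7=7.
Step 16. [r1c3∈{4,6,7,8}] across row 1, 7 lands solely at r1c3. So r1c3=7.
Step 17. [r4c4∈{4,6}] r4c4 is the only open cell in row 4 admitting 4 ⇒ r4c4=4.
Step 18. [r2c5∈{4,5,6,8}] across row 2, 4 lands solely at r2c5, so r2c5=4.
Step 19. [r2c4∈{5,6,8}] across row 2, 5 lands solely at r2c4, so r2c4=5.
Step 20. [r5c4∈{6}] nothing but 6 survives at r5c4 ⇒ r5c4=6.
Step 21. [r5c3∈{8}] only 8 remains possible at r5c3. So r5c3=8.
Step 22. [r4c1∈{6}] r4c1 is down to just 6, so r4c1=6.
Step 23. [r5c8∈{3}] r5c8 has the single candidate 3, so r5c8=3.
Step 24. [r8c8∈{7}] only 7 remains possible at r8c8 ⇒ r8c8=7.
Step 25. [r5c9∈{9}] only 9 remains possible at r5c9. So r5c9=9.
Step 26. [r6c2∈{4}] r6c2 is down to just 4 ⇒ r6c2=4.
Step 27. [r1c2∈{6}] nothing but 6 survives at r1c2, so r1c2=6.
Step 28. [r7c1∈{1}] nothing but 1 survives at r7c1 ⇒ r7c1=1.
Step 29. [r2c7∈{6,8}] across col 7, 6 lands solely at r2c7, so r2c7=6.
Step 30. [r1c5∈{8}] r1c5 has the single candidate 8. So r1c5=8.
Step 31. [r1c1∈{5}] nothing but 5 survives at r1c1, so r1c1=5.
Step 32. [r1c9∈{4}] nothing but 4 survives at r1c9, so r1c9=4.
Step 33. [r4c7∈{8}] only 8 remains possible at r4c7 ⇒ r4c7=8.
Step 34. [r3c9∈{5}] nothing but 5 survives at r3c9 ⇒ r3c9=5.
Step 35. [r3c5∈{6}] r3c5 has the single candidate 6. So r3c5=6.
Step 36. [r6c8∈{6}] r6c8's peers cover all but 6, so r6c8=6.
Step 37. [r5c1∈{2}] r5c1 has the single candidate 2 ⇒ r5c1=2.
Step 38. [r6c1∈{9}] r6c1 is down to just 9, so r6c1=9.
Step 39. [r7c4∈{7}] r7c4 has the single candidate 7. So r7c4=7.
Step 40. [r9c6∈{4}] r9c6 has the single candidate 4 ⇒ r9c6=4.
Step 41. [r3c3∈{4}] r3c3 is down to just 4, so r3c3=4.
Step 42. [r7c3∈{6}] nothing but 6 survives at r7c3, so r7c3=6.
Step 43. [r8c6∈{6}] r8c6 has the single candidate 6. So r8c6=6.
Step 44. [r9c4∈{8}] only 8 remains possible at r9c4 ⇒ r9c4=8.
Step 45. [r8c9∈{3}] r8c9's peers cover all but 3. So r8c9=3.
Step 46. [r8c4∈{2}] only 2 remains possible at r8c4 ⇒ r8c4=2.
Step 47. [r7c2∈{3}] only 3 remains possible at r7c2 ⇒ r7c2=3.
Step 48. [r3c1∈{8}] nothing but 8 survives at r3c1, so r3c1=8.
Step 49. [r2c8∈{8}] r2c8's peers cover all but 8 ⇒ r2c8=8.
Step 50. [r5c5∈{5}] r5c5's peers cover all but 5, so r5c5=5.
Step 51. [r6c9∈{7}] r6c9 has the single candidate 7. So r6c9=7.
Step 52. [r6c3∈{1}] nothing but 1 survives at r6c3 ⇒ r6c3=1.

Answer: 5 6 7 9 8 2 3 1 4 / 3 1 9 5 4 7 6 8 2 / 8 2 4 1 6 3 7 9 5 / 6 5 3 4 7 9 8 2 1 / 2 7 8 6 5 1 4 3 9 / 9 4 1 3 2 8 5 6 7 / 1 3 6 7 9 5 2 4 8 / 4 8 5 2 1 6 9 7 3 / 7 9 2 8 3 4 1 5 6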